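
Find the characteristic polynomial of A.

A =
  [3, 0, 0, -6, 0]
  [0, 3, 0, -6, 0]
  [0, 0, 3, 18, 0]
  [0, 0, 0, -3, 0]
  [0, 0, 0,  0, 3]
x^5 - 9*x^4 + 18*x^3 + 54*x^2 - 243*x + 243

Expanding det(x·I − A) (e.g. by cofactor expansion or by noting that A is similar to its Jordan form J, which has the same characteristic polynomial as A) gives
  χ_A(x) = x^5 - 9*x^4 + 18*x^3 + 54*x^2 - 243*x + 243
which factors as (x - 3)^4*(x + 3). The eigenvalues (with algebraic multiplicities) are λ = -3 with multiplicity 1, λ = 3 with multiplicity 4.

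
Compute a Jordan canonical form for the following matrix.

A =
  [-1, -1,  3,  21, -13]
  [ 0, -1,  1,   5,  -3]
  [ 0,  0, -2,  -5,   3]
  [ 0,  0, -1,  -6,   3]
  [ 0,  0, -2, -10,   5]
J_3(-1) ⊕ J_1(-1) ⊕ J_1(-1)

The characteristic polynomial is
  det(x·I − A) = x^5 + 5*x^4 + 10*x^3 + 10*x^2 + 5*x + 1 = (x + 1)^5

Eigenvalues and multiplicities (the geometric multiplicity of λ is n − rank(A − λI), which equals the number of Jordan blocks for λ):
  λ = -1: algebraic multiplicity = 5, geometric multiplicity = 3

Determining the block sizes for each eigenvalue:
  λ = -1: with am = 5 and gm = 3, the partition is not yet determined (e.g. several partitions of 5 into 3 parts exist). Let N = A − (-1)·I. Computing rank(N^1) = 2, rank(N^2) = 1, rank(N^3) = 0; the number of blocks of size ≥ j is rank(N^{j−1}) − rank(N^j), giving [3, 1, 1]. So we have 1 block(s) of size 3, 2 block(s) of size 1 → block sizes [3, 1, 1]

Assembling the blocks gives a Jordan form
J =
  [-1,  1,  0,  0,  0]
  [ 0, -1,  1,  0,  0]
  [ 0,  0, -1,  0,  0]
  [ 0,  0,  0, -1,  0]
  [ 0,  0,  0,  0, -1]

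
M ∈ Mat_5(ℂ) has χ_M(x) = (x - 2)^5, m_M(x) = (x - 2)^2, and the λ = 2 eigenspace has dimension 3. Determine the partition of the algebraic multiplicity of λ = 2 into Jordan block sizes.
Block sizes for λ = 2: [2, 2, 1]

Step 1 — from the characteristic polynomial, algebraic multiplicity of λ = 2 is 5. From dim ker(M − (2)·I) = 3, there are exactly 3 Jordan blocks for λ = 2.
Step 2 — from the minimal polynomial, the factor (x − 2)^2 tells us the largest block for λ = 2 has size 2.
Step 3 — with total size 5, 3 blocks, and largest block 2, the block sizes (in nonincreasing order) are [2, 2, 1].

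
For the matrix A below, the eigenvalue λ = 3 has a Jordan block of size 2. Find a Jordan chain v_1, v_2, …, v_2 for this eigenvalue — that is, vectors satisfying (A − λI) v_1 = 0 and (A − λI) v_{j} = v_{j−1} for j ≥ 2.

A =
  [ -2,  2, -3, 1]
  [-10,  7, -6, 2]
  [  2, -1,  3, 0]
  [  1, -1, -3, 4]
A Jordan chain for λ = 3 of length 2:
v_1 = (-5, -10, 2, 1)ᵀ
v_2 = (1, 0, 0, 0)ᵀ

Let N = A − (3)·I. We want v_2 with N^2 v_2 = 0 but N^1 v_2 ≠ 0; then v_{j-1} := N · v_j for j = 2, …, 2.

Pick v_2 = (1, 0, 0, 0)ᵀ.
Then v_1 = N · v_2 = (-5, -10, 2, 1)ᵀ.

Sanity check: (A − (3)·I) v_1 = (0, 0, 0, 0)ᵀ = 0. ✓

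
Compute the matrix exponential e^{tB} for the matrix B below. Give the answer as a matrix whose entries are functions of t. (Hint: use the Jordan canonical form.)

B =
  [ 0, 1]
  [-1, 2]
e^{tB} =
  [-t*exp(t) + exp(t), t*exp(t)]
  [-t*exp(t), t*exp(t) + exp(t)]

Strategy: write B = P · J · P⁻¹ where J is a Jordan canonical form, so e^{tB} = P · e^{tJ} · P⁻¹, and e^{tJ} can be computed block-by-block.

B has Jordan form
J =
  [1, 1]
  [0, 1]
(up to reordering of blocks).

Per-block formulas:
  For a 2×2 Jordan block J_2(1): exp(t · J_2(1)) = e^(1t)·(I + t·N), where N is the 2×2 nilpotent shift.

After assembling e^{tJ} and conjugating by P, we get:

e^{tB} =
  [-t*exp(t) + exp(t), t*exp(t)]
  [-t*exp(t), t*exp(t) + exp(t)]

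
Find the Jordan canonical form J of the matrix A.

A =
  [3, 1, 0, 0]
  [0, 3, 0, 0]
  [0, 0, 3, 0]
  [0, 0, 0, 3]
J_2(3) ⊕ J_1(3) ⊕ J_1(3)

The characteristic polynomial is
  det(x·I − A) = x^4 - 12*x^3 + 54*x^2 - 108*x + 81 = (x - 3)^4

Eigenvalues and multiplicities (the geometric multiplicity of λ is n − rank(A − λI), which equals the number of Jordan blocks for λ):
  λ = 3: algebraic multiplicity = 4, geometric multiplicity = 3

Determining the block sizes for each eigenvalue:
  λ = 3: 3 blocks summing to 4 forces exactly one block of size 2 and the rest size 1 → block sizes [2, 1, 1]

Assembling the blocks gives a Jordan form
J =
  [3, 1, 0, 0]
  [0, 3, 0, 0]
  [0, 0, 3, 0]
  [0, 0, 0, 3]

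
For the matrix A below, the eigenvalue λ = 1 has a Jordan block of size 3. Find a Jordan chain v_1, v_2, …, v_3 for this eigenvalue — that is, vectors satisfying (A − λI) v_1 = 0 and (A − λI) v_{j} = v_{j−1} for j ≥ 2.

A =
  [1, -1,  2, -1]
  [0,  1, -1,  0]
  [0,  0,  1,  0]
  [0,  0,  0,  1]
A Jordan chain for λ = 1 of length 3:
v_1 = (1, 0, 0, 0)ᵀ
v_2 = (2, -1, 0, 0)ᵀ
v_3 = (0, 0, 1, 0)ᵀ

Let N = A − (1)·I. We want v_3 with N^3 v_3 = 0 but N^2 v_3 ≠ 0; then v_{j-1} := N · v_j for j = 3, …, 2.

Pick v_3 = (0, 0, 1, 0)ᵀ.
Then v_2 = N · v_3 = (2, -1, 0, 0)ᵀ.
Then v_1 = N · v_2 = (1, 0, 0, 0)ᵀ.

Sanity check: (A − (1)·I) v_1 = (0, 0, 0, 0)ᵀ = 0. ✓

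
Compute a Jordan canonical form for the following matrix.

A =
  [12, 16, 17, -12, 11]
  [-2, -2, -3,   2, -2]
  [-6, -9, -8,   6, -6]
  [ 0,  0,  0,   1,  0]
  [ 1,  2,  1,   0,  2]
J_3(1) ⊕ J_1(1) ⊕ J_1(1)

The characteristic polynomial is
  det(x·I − A) = x^5 - 5*x^4 + 10*x^3 - 10*x^2 + 5*x - 1 = (x - 1)^5

Eigenvalues and multiplicities (the geometric multiplicity of λ is n − rank(A − λI), which equals the number of Jordan blocks for λ):
  λ = 1: algebraic multiplicity = 5, geometric multiplicity = 3

Determining the block sizes for each eigenvalue:
  λ = 1: with am = 5 and gm = 3, the partition is not yet determined (e.g. several partitions of 5 into 3 parts exist). Let N = A − (1)·I. Computing rank(N^1) = 2, rank(N^2) = 1, rank(N^3) = 0; the number of blocks of size ≥ j is rank(N^{j−1}) − rank(N^j), giving [3, 1, 1]. So we have 1 block(s) of size 3, 2 block(s) of size 1 → block sizes [3, 1, 1]

Assembling the blocks gives a Jordan form
J =
  [1, 1, 0, 0, 0]
  [0, 1, 1, 0, 0]
  [0, 0, 1, 0, 0]
  [0, 0, 0, 1, 0]
  [0, 0, 0, 0, 1]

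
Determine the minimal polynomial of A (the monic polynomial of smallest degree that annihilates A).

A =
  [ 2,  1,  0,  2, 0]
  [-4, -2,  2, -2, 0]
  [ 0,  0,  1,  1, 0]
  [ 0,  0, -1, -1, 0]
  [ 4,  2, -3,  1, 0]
x^2

The characteristic polynomial is χ_A(x) = x^5, so the eigenvalues are known. The minimal polynomial is
  m_A(x) = Π_λ (x − λ)^{k_λ}
where k_λ is the size of the *largest* Jordan block for λ (equivalently, the smallest k with (A − λI)^k v = 0 for every generalised eigenvector v of λ).

  λ = 0: largest Jordan block has size 2, contributing (x − 0)^2

So m_A(x) = x^2 = x^2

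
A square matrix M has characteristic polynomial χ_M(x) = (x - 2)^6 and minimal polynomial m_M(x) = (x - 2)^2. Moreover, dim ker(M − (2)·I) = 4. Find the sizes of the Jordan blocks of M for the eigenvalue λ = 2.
Block sizes for λ = 2: [2, 2, 1, 1]

Step 1 — from the characteristic polynomial, algebraic multiplicity of λ = 2 is 6. From dim ker(M − (2)·I) = 4, there are exactly 4 Jordan blocks for λ = 2.
Step 2 — from the minimal polynomial, the factor (x − 2)^2 tells us the largest block for λ = 2 has size 2.
Step 3 — with total size 6, 4 blocks, and largest block 2, the block sizes (in nonincreasing order) are [2, 2, 1, 1].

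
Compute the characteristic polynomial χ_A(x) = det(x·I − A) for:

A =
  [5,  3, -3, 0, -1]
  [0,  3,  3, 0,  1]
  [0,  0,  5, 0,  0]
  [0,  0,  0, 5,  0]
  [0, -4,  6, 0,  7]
x^5 - 25*x^4 + 250*x^3 - 1250*x^2 + 3125*x - 3125

Expanding det(x·I − A) (e.g. by cofactor expansion or by noting that A is similar to its Jordan form J, which has the same characteristic polynomial as A) gives
  χ_A(x) = x^5 - 25*x^4 + 250*x^3 - 1250*x^2 + 3125*x - 3125
which factors as (x - 5)^5. The eigenvalues (with algebraic multiplicities) are λ = 5 with multiplicity 5.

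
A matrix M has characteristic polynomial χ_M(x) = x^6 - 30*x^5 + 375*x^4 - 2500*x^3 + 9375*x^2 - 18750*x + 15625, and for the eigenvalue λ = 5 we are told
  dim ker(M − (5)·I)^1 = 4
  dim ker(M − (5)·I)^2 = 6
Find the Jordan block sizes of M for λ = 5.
Block sizes for λ = 5: [2, 2, 1, 1]

From the dimensions of kernels of powers, the number of Jordan blocks of size at least j is d_j − d_{j−1} where d_j = dim ker(N^j) (with d_0 = 0). Computing the differences gives [4, 2].
The number of blocks of size exactly k is (#blocks of size ≥ k) − (#blocks of size ≥ k + 1), so the partition is: 2 block(s) of size 1, 2 block(s) of size 2.
In nonincreasing order the block sizes are [2, 2, 1, 1].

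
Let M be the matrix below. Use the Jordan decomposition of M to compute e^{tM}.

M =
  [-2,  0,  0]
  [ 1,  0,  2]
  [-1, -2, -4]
e^{tM} =
  [exp(-2*t), 0, 0]
  [t*exp(-2*t), 2*t*exp(-2*t) + exp(-2*t), 2*t*exp(-2*t)]
  [-t*exp(-2*t), -2*t*exp(-2*t), -2*t*exp(-2*t) + exp(-2*t)]

Strategy: write M = P · J · P⁻¹ where J is a Jordan canonical form, so e^{tM} = P · e^{tJ} · P⁻¹, and e^{tJ} can be computed block-by-block.

M has Jordan form
J =
  [-2,  1,  0]
  [ 0, -2,  0]
  [ 0,  0, -2]
(up to reordering of blocks).

Per-block formulas:
  For a 2×2 Jordan block J_2(-2): exp(t · J_2(-2)) = e^(-2t)·(I + t·N), where N is the 2×2 nilpotent shift.
  For a 1×1 block at λ = -2: exp(t · [-2]) = [e^(-2t)].

After assembling e^{tJ} and conjugating by P, we get:

e^{tM} =
  [exp(-2*t), 0, 0]
  [t*exp(-2*t), 2*t*exp(-2*t) + exp(-2*t), 2*t*exp(-2*t)]
  [-t*exp(-2*t), -2*t*exp(-2*t), -2*t*exp(-2*t) + exp(-2*t)]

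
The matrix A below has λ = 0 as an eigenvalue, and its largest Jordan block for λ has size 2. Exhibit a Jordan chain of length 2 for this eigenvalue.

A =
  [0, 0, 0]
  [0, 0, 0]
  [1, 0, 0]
A Jordan chain for λ = 0 of length 2:
v_1 = (0, 0, 1)ᵀ
v_2 = (1, 0, 0)ᵀ

Let N = A − (0)·I. We want v_2 with N^2 v_2 = 0 but N^1 v_2 ≠ 0; then v_{j-1} := N · v_j for j = 2, …, 2.

Pick v_2 = (1, 0, 0)ᵀ.
Then v_1 = N · v_2 = (0, 0, 1)ᵀ.

Sanity check: (A − (0)·I) v_1 = (0, 0, 0)ᵀ = 0. ✓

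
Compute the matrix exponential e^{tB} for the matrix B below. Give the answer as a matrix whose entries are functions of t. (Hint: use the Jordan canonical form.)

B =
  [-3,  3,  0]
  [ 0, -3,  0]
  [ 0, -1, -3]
e^{tB} =
  [exp(-3*t), 3*t*exp(-3*t), 0]
  [0, exp(-3*t), 0]
  [0, -t*exp(-3*t), exp(-3*t)]

Strategy: write B = P · J · P⁻¹ where J is a Jordan canonical form, so e^{tB} = P · e^{tJ} · P⁻¹, and e^{tJ} can be computed block-by-block.

B has Jordan form
J =
  [-3,  1,  0]
  [ 0, -3,  0]
  [ 0,  0, -3]
(up to reordering of blocks).

Per-block formulas:
  For a 2×2 Jordan block J_2(-3): exp(t · J_2(-3)) = e^(-3t)·(I + t·N), where N is the 2×2 nilpotent shift.
  For a 1×1 block at λ = -3: exp(t · [-3]) = [e^(-3t)].

After assembling e^{tJ} and conjugating by P, we get:

e^{tB} =
  [exp(-3*t), 3*t*exp(-3*t), 0]
  [0, exp(-3*t), 0]
  [0, -t*exp(-3*t), exp(-3*t)]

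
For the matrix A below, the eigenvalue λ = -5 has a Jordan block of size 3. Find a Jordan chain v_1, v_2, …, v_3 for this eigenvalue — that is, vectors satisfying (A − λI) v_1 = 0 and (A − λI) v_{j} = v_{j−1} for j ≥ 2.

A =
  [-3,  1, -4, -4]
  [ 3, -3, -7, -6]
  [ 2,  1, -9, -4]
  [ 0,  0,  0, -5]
A Jordan chain for λ = -5 of length 3:
v_1 = (-1, -2, -1, 0)ᵀ
v_2 = (2, 3, 2, 0)ᵀ
v_3 = (1, 0, 0, 0)ᵀ

Let N = A − (-5)·I. We want v_3 with N^3 v_3 = 0 but N^2 v_3 ≠ 0; then v_{j-1} := N · v_j for j = 3, …, 2.

Pick v_3 = (1, 0, 0, 0)ᵀ.
Then v_2 = N · v_3 = (2, 3, 2, 0)ᵀ.
Then v_1 = N · v_2 = (-1, -2, -1, 0)ᵀ.

Sanity check: (A − (-5)·I) v_1 = (0, 0, 0, 0)ᵀ = 0. ✓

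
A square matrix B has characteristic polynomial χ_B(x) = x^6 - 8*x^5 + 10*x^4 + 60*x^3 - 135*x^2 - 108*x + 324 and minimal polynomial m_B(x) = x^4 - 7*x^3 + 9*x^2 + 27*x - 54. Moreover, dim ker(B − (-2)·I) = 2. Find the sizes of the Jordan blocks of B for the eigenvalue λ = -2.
Block sizes for λ = -2: [1, 1]

Step 1 — from the characteristic polynomial, algebraic multiplicity of λ = -2 is 2. From dim ker(B − (-2)·I) = 2, there are exactly 2 Jordan blocks for λ = -2.
Step 2 — from the minimal polynomial, the factor (x + 2) tells us the largest block for λ = -2 has size 1.
Step 3 — with total size 2, 2 blocks, and largest block 1, the block sizes (in nonincreasing order) are [1, 1].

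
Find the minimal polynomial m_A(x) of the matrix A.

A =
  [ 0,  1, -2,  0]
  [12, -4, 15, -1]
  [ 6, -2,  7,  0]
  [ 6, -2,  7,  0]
x^4 - 3*x^3

The characteristic polynomial is χ_A(x) = x^3*(x - 3), so the eigenvalues are known. The minimal polynomial is
  m_A(x) = Π_λ (x − λ)^{k_λ}
where k_λ is the size of the *largest* Jordan block for λ (equivalently, the smallest k with (A − λI)^k v = 0 for every generalised eigenvector v of λ).

  λ = 0: largest Jordan block has size 3, contributing (x − 0)^3
  λ = 3: largest Jordan block has size 1, contributing (x − 3)

So m_A(x) = x^3*(x - 3) = x^4 - 3*x^3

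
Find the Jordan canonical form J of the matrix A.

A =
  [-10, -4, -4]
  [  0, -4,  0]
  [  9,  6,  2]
J_2(-4) ⊕ J_1(-4)

The characteristic polynomial is
  det(x·I − A) = x^3 + 12*x^2 + 48*x + 64 = (x + 4)^3

Eigenvalues and multiplicities (the geometric multiplicity of λ is n − rank(A − λI), which equals the number of Jordan blocks for λ):
  λ = -4: algebraic multiplicity = 3, geometric multiplicity = 2

Determining the block sizes for each eigenvalue:
  λ = -4: 2 blocks summing to 3 forces exactly one block of size 2 and the rest size 1 → block sizes [2, 1]

Assembling the blocks gives a Jordan form
J =
  [-4,  1,  0]
  [ 0, -4,  0]
  [ 0,  0, -4]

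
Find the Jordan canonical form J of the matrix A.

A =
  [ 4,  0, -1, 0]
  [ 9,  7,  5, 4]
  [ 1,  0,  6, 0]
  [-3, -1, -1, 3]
J_3(5) ⊕ J_1(5)

The characteristic polynomial is
  det(x·I − A) = x^4 - 20*x^3 + 150*x^2 - 500*x + 625 = (x - 5)^4

Eigenvalues and multiplicities (the geometric multiplicity of λ is n − rank(A − λI), which equals the number of Jordan blocks for λ):
  λ = 5: algebraic multiplicity = 4, geometric multiplicity = 2

Determining the block sizes for each eigenvalue:
  λ = 5: with am = 4 and gm = 2, the partition is not yet determined (e.g. several partitions of 4 into 2 parts exist). Let N = A − (5)·I. Computing rank(N^1) = 2, rank(N^2) = 1, rank(N^3) = 0; the number of blocks of size ≥ j is rank(N^{j−1}) − rank(N^j), giving [2, 1, 1]. So we have 1 block(s) of size 3, 1 block(s) of size 1 → block sizes [3, 1]

Assembling the blocks gives a Jordan form
J =
  [5, 1, 0, 0]
  [0, 5, 1, 0]
  [0, 0, 5, 0]
  [0, 0, 0, 5]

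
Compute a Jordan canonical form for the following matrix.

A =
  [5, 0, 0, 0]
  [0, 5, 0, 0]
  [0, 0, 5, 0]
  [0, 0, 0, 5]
J_1(5) ⊕ J_1(5) ⊕ J_1(5) ⊕ J_1(5)

The characteristic polynomial is
  det(x·I − A) = x^4 - 20*x^3 + 150*x^2 - 500*x + 625 = (x - 5)^4

Eigenvalues and multiplicities (the geometric multiplicity of λ is n − rank(A − λI), which equals the number of Jordan blocks for λ):
  λ = 5: algebraic multiplicity = 4, geometric multiplicity = 4

Determining the block sizes for each eigenvalue:
  λ = 5: gm = am = 4, so every block has size 1 → block sizes [1, 1, 1, 1]

Assembling the blocks gives a Jordan form
J =
  [5, 0, 0, 0]
  [0, 5, 0, 0]
  [0, 0, 5, 0]
  [0, 0, 0, 5]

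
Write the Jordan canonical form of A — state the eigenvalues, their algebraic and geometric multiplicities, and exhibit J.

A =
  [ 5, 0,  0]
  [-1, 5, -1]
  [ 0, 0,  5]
J_2(5) ⊕ J_1(5)

The characteristic polynomial is
  det(x·I − A) = x^3 - 15*x^2 + 75*x - 125 = (x - 5)^3

Eigenvalues and multiplicities (the geometric multiplicity of λ is n − rank(A − λI), which equals the number of Jordan blocks for λ):
  λ = 5: algebraic multiplicity = 3, geometric multiplicity = 2

Determining the block sizes for each eigenvalue:
  λ = 5: 2 blocks summing to 3 forces exactly one block of size 2 and the rest size 1 → block sizes [2, 1]

Assembling the blocks gives a Jordan form
J =
  [5, 1, 0]
  [0, 5, 0]
  [0, 0, 5]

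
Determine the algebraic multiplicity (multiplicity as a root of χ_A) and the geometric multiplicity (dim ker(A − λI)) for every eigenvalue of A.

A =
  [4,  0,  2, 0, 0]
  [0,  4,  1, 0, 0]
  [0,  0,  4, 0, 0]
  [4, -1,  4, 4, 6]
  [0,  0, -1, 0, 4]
λ = 4: alg = 5, geom = 3

Step 1 — factor the characteristic polynomial to read off the algebraic multiplicities:
  χ_A(x) = (x - 4)^5

Step 2 — compute geometric multiplicities via the rank-nullity identity g(λ) = n − rank(A − λI):
  rank(A − (4)·I) = 2, so dim ker(A − (4)·I) = n − 2 = 3

Summary:
  λ = 4: algebraic multiplicity = 5, geometric multiplicity = 3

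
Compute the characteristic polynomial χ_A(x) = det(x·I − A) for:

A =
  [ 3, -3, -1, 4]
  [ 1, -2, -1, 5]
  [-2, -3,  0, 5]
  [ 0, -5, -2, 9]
x^4 - 10*x^3 + 36*x^2 - 56*x + 32

Expanding det(x·I − A) (e.g. by cofactor expansion or by noting that A is similar to its Jordan form J, which has the same characteristic polynomial as A) gives
  χ_A(x) = x^4 - 10*x^3 + 36*x^2 - 56*x + 32
which factors as (x - 4)*(x - 2)^3. The eigenvalues (with algebraic multiplicities) are λ = 2 with multiplicity 3, λ = 4 with multiplicity 1.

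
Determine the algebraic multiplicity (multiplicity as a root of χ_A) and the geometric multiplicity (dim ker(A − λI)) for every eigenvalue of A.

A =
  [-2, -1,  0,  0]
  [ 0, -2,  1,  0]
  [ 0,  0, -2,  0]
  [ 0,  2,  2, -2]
λ = -2: alg = 4, geom = 2

Step 1 — factor the characteristic polynomial to read off the algebraic multiplicities:
  χ_A(x) = (x + 2)^4

Step 2 — compute geometric multiplicities via the rank-nullity identity g(λ) = n − rank(A − λI):
  rank(A − (-2)·I) = 2, so dim ker(A − (-2)·I) = n − 2 = 2

Summary:
  λ = -2: algebraic multiplicity = 4, geometric multiplicity = 2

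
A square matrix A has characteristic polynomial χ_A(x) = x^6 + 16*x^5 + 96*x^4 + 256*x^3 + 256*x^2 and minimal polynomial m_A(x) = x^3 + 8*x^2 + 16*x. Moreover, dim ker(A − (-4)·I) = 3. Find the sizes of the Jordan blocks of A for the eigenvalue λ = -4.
Block sizes for λ = -4: [2, 1, 1]

Step 1 — from the characteristic polynomial, algebraic multiplicity of λ = -4 is 4. From dim ker(A − (-4)·I) = 3, there are exactly 3 Jordan blocks for λ = -4.
Step 2 — from the minimal polynomial, the factor (x + 4)^2 tells us the largest block for λ = -4 has size 2.
Step 3 — with total size 4, 3 blocks, and largest block 2, the block sizes (in nonincreasing order) are [2, 1, 1].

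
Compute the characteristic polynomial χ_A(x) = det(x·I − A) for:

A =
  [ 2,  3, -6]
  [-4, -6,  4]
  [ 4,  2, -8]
x^3 + 12*x^2 + 48*x + 64

Expanding det(x·I − A) (e.g. by cofactor expansion or by noting that A is similar to its Jordan form J, which has the same characteristic polynomial as A) gives
  χ_A(x) = x^3 + 12*x^2 + 48*x + 64
which factors as (x + 4)^3. The eigenvalues (with algebraic multiplicities) are λ = -4 with multiplicity 3.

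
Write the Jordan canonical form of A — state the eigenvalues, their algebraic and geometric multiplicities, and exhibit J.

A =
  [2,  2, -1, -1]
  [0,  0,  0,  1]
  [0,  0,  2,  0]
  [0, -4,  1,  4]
J_3(2) ⊕ J_1(2)

The characteristic polynomial is
  det(x·I − A) = x^4 - 8*x^3 + 24*x^2 - 32*x + 16 = (x - 2)^4

Eigenvalues and multiplicities (the geometric multiplicity of λ is n − rank(A − λI), which equals the number of Jordan blocks for λ):
  λ = 2: algebraic multiplicity = 4, geometric multiplicity = 2

Determining the block sizes for each eigenvalue:
  λ = 2: with am = 4 and gm = 2, the partition is not yet determined (e.g. several partitions of 4 into 2 parts exist). Let N = A − (2)·I. Computing rank(N^1) = 2, rank(N^2) = 1, rank(N^3) = 0; the number of blocks of size ≥ j is rank(N^{j−1}) − rank(N^j), giving [2, 1, 1]. So we have 1 block(s) of size 3, 1 block(s) of size 1 → block sizes [3, 1]

Assembling the blocks gives a Jordan form
J =
  [2, 1, 0, 0]
  [0, 2, 1, 0]
  [0, 0, 2, 0]
  [0, 0, 0, 2]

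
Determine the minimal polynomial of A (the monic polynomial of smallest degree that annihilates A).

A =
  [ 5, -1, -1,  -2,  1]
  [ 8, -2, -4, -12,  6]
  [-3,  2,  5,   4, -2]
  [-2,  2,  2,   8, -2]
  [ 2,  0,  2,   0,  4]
x^3 - 12*x^2 + 48*x - 64

The characteristic polynomial is χ_A(x) = (x - 4)^5, so the eigenvalues are known. The minimal polynomial is
  m_A(x) = Π_λ (x − λ)^{k_λ}
where k_λ is the size of the *largest* Jordan block for λ (equivalently, the smallest k with (A − λI)^k v = 0 for every generalised eigenvector v of λ).

  λ = 4: largest Jordan block has size 3, contributing (x − 4)^3

So m_A(x) = (x - 4)^3 = x^3 - 12*x^2 + 48*x - 64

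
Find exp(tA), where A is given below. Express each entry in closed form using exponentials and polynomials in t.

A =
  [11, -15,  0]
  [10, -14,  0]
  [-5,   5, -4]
e^{tA} =
  [3*exp(t) - 2*exp(-4*t), -3*exp(t) + 3*exp(-4*t), 0]
  [2*exp(t) - 2*exp(-4*t), -2*exp(t) + 3*exp(-4*t), 0]
  [-exp(t) + exp(-4*t), exp(t) - exp(-4*t), exp(-4*t)]

Strategy: write A = P · J · P⁻¹ where J is a Jordan canonical form, so e^{tA} = P · e^{tJ} · P⁻¹, and e^{tJ} can be computed block-by-block.

A has Jordan form
J =
  [-4,  0, 0]
  [ 0, -4, 0]
  [ 0,  0, 1]
(up to reordering of blocks).

Per-block formulas:
  For a 1×1 block at λ = 1: exp(t · [1]) = [e^(1t)].
  For a 1×1 block at λ = -4: exp(t · [-4]) = [e^(-4t)].

After assembling e^{tJ} and conjugating by P, we get:

e^{tA} =
  [3*exp(t) - 2*exp(-4*t), -3*exp(t) + 3*exp(-4*t), 0]
  [2*exp(t) - 2*exp(-4*t), -2*exp(t) + 3*exp(-4*t), 0]
  [-exp(t) + exp(-4*t), exp(t) - exp(-4*t), exp(-4*t)]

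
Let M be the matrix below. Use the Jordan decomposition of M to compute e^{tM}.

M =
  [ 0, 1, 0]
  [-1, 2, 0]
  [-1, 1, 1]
e^{tM} =
  [-t*exp(t) + exp(t), t*exp(t), 0]
  [-t*exp(t), t*exp(t) + exp(t), 0]
  [-t*exp(t), t*exp(t), exp(t)]

Strategy: write M = P · J · P⁻¹ where J is a Jordan canonical form, so e^{tM} = P · e^{tJ} · P⁻¹, and e^{tJ} can be computed block-by-block.

M has Jordan form
J =
  [1, 1, 0]
  [0, 1, 0]
  [0, 0, 1]
(up to reordering of blocks).

Per-block formulas:
  For a 1×1 block at λ = 1: exp(t · [1]) = [e^(1t)].
  For a 2×2 Jordan block J_2(1): exp(t · J_2(1)) = e^(1t)·(I + t·N), where N is the 2×2 nilpotent shift.

After assembling e^{tJ} and conjugating by P, we get:

e^{tM} =
  [-t*exp(t) + exp(t), t*exp(t), 0]
  [-t*exp(t), t*exp(t) + exp(t), 0]
  [-t*exp(t), t*exp(t), exp(t)]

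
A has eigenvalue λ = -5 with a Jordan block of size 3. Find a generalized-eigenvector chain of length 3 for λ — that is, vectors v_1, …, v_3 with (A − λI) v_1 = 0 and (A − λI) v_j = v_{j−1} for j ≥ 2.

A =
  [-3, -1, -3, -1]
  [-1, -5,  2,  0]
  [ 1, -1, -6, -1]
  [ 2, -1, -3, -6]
A Jordan chain for λ = -5 of length 3:
v_1 = (2, -1, 1, 2)ᵀ
v_2 = (-1, 0, -1, -1)ᵀ
v_3 = (0, 1, 0, 0)ᵀ

Let N = A − (-5)·I. We want v_3 with N^3 v_3 = 0 but N^2 v_3 ≠ 0; then v_{j-1} := N · v_j for j = 3, …, 2.

Pick v_3 = (0, 1, 0, 0)ᵀ.
Then v_2 = N · v_3 = (-1, 0, -1, -1)ᵀ.
Then v_1 = N · v_2 = (2, -1, 1, 2)ᵀ.

Sanity check: (A − (-5)·I) v_1 = (0, 0, 0, 0)ᵀ = 0. ✓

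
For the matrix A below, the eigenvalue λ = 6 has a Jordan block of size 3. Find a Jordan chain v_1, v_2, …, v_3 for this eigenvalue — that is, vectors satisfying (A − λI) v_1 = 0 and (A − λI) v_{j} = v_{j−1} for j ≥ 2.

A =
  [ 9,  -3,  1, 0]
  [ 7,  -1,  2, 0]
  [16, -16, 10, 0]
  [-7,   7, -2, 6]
A Jordan chain for λ = 6 of length 3:
v_1 = (4, 4, 0, -4)ᵀ
v_2 = (3, 7, 16, -7)ᵀ
v_3 = (1, 0, 0, 0)ᵀ

Let N = A − (6)·I. We want v_3 with N^3 v_3 = 0 but N^2 v_3 ≠ 0; then v_{j-1} := N · v_j for j = 3, …, 2.

Pick v_3 = (1, 0, 0, 0)ᵀ.
Then v_2 = N · v_3 = (3, 7, 16, -7)ᵀ.
Then v_1 = N · v_2 = (4, 4, 0, -4)ᵀ.

Sanity check: (A − (6)·I) v_1 = (0, 0, 0, 0)ᵀ = 0. ✓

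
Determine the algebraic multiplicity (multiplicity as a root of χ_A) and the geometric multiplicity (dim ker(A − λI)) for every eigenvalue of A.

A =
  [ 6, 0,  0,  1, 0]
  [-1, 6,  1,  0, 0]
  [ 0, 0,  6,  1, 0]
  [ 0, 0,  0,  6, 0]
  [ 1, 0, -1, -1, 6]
λ = 6: alg = 5, geom = 3

Step 1 — factor the characteristic polynomial to read off the algebraic multiplicities:
  χ_A(x) = (x - 6)^5

Step 2 — compute geometric multiplicities via the rank-nullity identity g(λ) = n − rank(A − λI):
  rank(A − (6)·I) = 2, so dim ker(A − (6)·I) = n − 2 = 3

Summary:
  λ = 6: algebraic multiplicity = 5, geometric multiplicity = 3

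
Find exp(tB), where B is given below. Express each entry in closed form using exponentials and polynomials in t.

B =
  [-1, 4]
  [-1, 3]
e^{tB} =
  [-2*t*exp(t) + exp(t), 4*t*exp(t)]
  [-t*exp(t), 2*t*exp(t) + exp(t)]

Strategy: write B = P · J · P⁻¹ where J is a Jordan canonical form, so e^{tB} = P · e^{tJ} · P⁻¹, and e^{tJ} can be computed block-by-block.

B has Jordan form
J =
  [1, 1]
  [0, 1]
(up to reordering of blocks).

Per-block formulas:
  For a 2×2 Jordan block J_2(1): exp(t · J_2(1)) = e^(1t)·(I + t·N), where N is the 2×2 nilpotent shift.

After assembling e^{tJ} and conjugating by P, we get:

e^{tB} =
  [-2*t*exp(t) + exp(t), 4*t*exp(t)]
  [-t*exp(t), 2*t*exp(t) + exp(t)]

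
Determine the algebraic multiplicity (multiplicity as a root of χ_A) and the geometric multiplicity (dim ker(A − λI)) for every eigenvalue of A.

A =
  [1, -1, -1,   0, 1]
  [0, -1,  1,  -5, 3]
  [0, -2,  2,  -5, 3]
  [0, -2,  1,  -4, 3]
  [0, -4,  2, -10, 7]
λ = 1: alg = 5, geom = 3

Step 1 — factor the characteristic polynomial to read off the algebraic multiplicities:
  χ_A(x) = (x - 1)^5

Step 2 — compute geometric multiplicities via the rank-nullity identity g(λ) = n − rank(A − λI):
  rank(A − (1)·I) = 2, so dim ker(A − (1)·I) = n − 2 = 3

Summary:
  λ = 1: algebraic multiplicity = 5, geometric multiplicity = 3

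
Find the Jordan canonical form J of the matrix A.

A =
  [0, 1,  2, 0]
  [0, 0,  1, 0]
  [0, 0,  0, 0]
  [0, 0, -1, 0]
J_3(0) ⊕ J_1(0)

The characteristic polynomial is
  det(x·I − A) = x^4

Eigenvalues and multiplicities (the geometric multiplicity of λ is n − rank(A − λI), which equals the number of Jordan blocks for λ):
  λ = 0: algebraic multiplicity = 4, geometric multiplicity = 2

Determining the block sizes for each eigenvalue:
  λ = 0: with am = 4 and gm = 2, the partition is not yet determined (e.g. several partitions of 4 into 2 parts exist). Let N = A − (0)·I. Computing rank(N^1) = 2, rank(N^2) = 1, rank(N^3) = 0; the number of blocks of size ≥ j is rank(N^{j−1}) − rank(N^j), giving [2, 1, 1]. So we have 1 block(s) of size 3, 1 block(s) of size 1 → block sizes [3, 1]

Assembling the blocks gives a Jordan form
J =
  [0, 1, 0, 0]
  [0, 0, 1, 0]
  [0, 0, 0, 0]
  [0, 0, 0, 0]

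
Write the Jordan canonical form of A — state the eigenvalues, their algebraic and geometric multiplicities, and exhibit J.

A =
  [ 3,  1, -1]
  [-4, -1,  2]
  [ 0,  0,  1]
J_2(1) ⊕ J_1(1)

The characteristic polynomial is
  det(x·I − A) = x^3 - 3*x^2 + 3*x - 1 = (x - 1)^3

Eigenvalues and multiplicities (the geometric multiplicity of λ is n − rank(A − λI), which equals the number of Jordan blocks for λ):
  λ = 1: algebraic multiplicity = 3, geometric multiplicity = 2

Determining the block sizes for each eigenvalue:
  λ = 1: 2 blocks summing to 3 forces exactly one block of size 2 and the rest size 1 → block sizes [2, 1]

Assembling the blocks gives a Jordan form
J =
  [1, 1, 0]
  [0, 1, 0]
  [0, 0, 1]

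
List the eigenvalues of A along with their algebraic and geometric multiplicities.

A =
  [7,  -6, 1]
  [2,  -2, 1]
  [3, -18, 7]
λ = 4: alg = 3, geom = 1

Step 1 — factor the characteristic polynomial to read off the algebraic multiplicities:
  χ_A(x) = (x - 4)^3

Step 2 — compute geometric multiplicities via the rank-nullity identity g(λ) = n − rank(A − λI):
  rank(A − (4)·I) = 2, so dim ker(A − (4)·I) = n − 2 = 1

Summary:
  λ = 4: algebraic multiplicity = 3, geometric multiplicity = 1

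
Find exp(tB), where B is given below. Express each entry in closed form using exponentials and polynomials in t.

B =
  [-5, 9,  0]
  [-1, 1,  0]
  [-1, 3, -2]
e^{tB} =
  [-3*t*exp(-2*t) + exp(-2*t), 9*t*exp(-2*t), 0]
  [-t*exp(-2*t), 3*t*exp(-2*t) + exp(-2*t), 0]
  [-t*exp(-2*t), 3*t*exp(-2*t), exp(-2*t)]

Strategy: write B = P · J · P⁻¹ where J is a Jordan canonical form, so e^{tB} = P · e^{tJ} · P⁻¹, and e^{tJ} can be computed block-by-block.

B has Jordan form
J =
  [-2,  1,  0]
  [ 0, -2,  0]
  [ 0,  0, -2]
(up to reordering of blocks).

Per-block formulas:
  For a 2×2 Jordan block J_2(-2): exp(t · J_2(-2)) = e^(-2t)·(I + t·N), where N is the 2×2 nilpotent shift.
  For a 1×1 block at λ = -2: exp(t · [-2]) = [e^(-2t)].

After assembling e^{tJ} and conjugating by P, we get:

e^{tB} =
  [-3*t*exp(-2*t) + exp(-2*t), 9*t*exp(-2*t), 0]
  [-t*exp(-2*t), 3*t*exp(-2*t) + exp(-2*t), 0]
  [-t*exp(-2*t), 3*t*exp(-2*t), exp(-2*t)]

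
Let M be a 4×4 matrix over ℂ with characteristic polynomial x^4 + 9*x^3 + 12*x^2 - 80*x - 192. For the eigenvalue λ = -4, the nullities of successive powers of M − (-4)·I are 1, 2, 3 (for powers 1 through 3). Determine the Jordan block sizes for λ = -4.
Block sizes for λ = -4: [3]

From the dimensions of kernels of powers, the number of Jordan blocks of size at least j is d_j − d_{j−1} where d_j = dim ker(N^j) (with d_0 = 0). Computing the differences gives [1, 1, 1].
The number of blocks of size exactly k is (#blocks of size ≥ k) − (#blocks of size ≥ k + 1), so the partition is: 1 block(s) of size 3.
In nonincreasing order the block sizes are [3].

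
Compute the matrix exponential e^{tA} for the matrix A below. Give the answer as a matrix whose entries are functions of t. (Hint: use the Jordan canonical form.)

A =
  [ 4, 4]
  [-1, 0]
e^{tA} =
  [2*t*exp(2*t) + exp(2*t), 4*t*exp(2*t)]
  [-t*exp(2*t), -2*t*exp(2*t) + exp(2*t)]

Strategy: write A = P · J · P⁻¹ where J is a Jordan canonical form, so e^{tA} = P · e^{tJ} · P⁻¹, and e^{tJ} can be computed block-by-block.

A has Jordan form
J =
  [2, 1]
  [0, 2]
(up to reordering of blocks).

Per-block formulas:
  For a 2×2 Jordan block J_2(2): exp(t · J_2(2)) = e^(2t)·(I + t·N), where N is the 2×2 nilpotent shift.

After assembling e^{tJ} and conjugating by P, we get:

e^{tA} =
  [2*t*exp(2*t) + exp(2*t), 4*t*exp(2*t)]
  [-t*exp(2*t), -2*t*exp(2*t) + exp(2*t)]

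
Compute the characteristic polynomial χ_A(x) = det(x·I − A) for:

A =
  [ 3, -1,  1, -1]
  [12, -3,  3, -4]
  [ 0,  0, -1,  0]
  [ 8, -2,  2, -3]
x^4 + 4*x^3 + 6*x^2 + 4*x + 1

Expanding det(x·I − A) (e.g. by cofactor expansion or by noting that A is similar to its Jordan form J, which has the same characteristic polynomial as A) gives
  χ_A(x) = x^4 + 4*x^3 + 6*x^2 + 4*x + 1
which factors as (x + 1)^4. The eigenvalues (with algebraic multiplicities) are λ = -1 with multiplicity 4.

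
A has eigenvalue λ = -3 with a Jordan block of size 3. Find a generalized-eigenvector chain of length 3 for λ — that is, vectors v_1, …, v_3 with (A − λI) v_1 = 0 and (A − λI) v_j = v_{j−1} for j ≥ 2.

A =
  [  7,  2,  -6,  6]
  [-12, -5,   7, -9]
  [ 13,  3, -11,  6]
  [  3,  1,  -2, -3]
A Jordan chain for λ = -3 of length 3:
v_1 = (16, -32, 8, -8)ᵀ
v_2 = (10, -12, 13, 3)ᵀ
v_3 = (1, 0, 0, 0)ᵀ

Let N = A − (-3)·I. We want v_3 with N^3 v_3 = 0 but N^2 v_3 ≠ 0; then v_{j-1} := N · v_j for j = 3, …, 2.

Pick v_3 = (1, 0, 0, 0)ᵀ.
Then v_2 = N · v_3 = (10, -12, 13, 3)ᵀ.
Then v_1 = N · v_2 = (16, -32, 8, -8)ᵀ.

Sanity check: (A − (-3)·I) v_1 = (0, 0, 0, 0)ᵀ = 0. ✓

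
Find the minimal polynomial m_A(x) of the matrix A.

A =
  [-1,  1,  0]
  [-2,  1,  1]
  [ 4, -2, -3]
x^3 + 3*x^2 + 3*x + 1

The characteristic polynomial is χ_A(x) = (x + 1)^3, so the eigenvalues are known. The minimal polynomial is
  m_A(x) = Π_λ (x − λ)^{k_λ}
where k_λ is the size of the *largest* Jordan block for λ (equivalently, the smallest k with (A − λI)^k v = 0 for every generalised eigenvector v of λ).

  λ = -1: largest Jordan block has size 3, contributing (x + 1)^3

So m_A(x) = (x + 1)^3 = x^3 + 3*x^2 + 3*x + 1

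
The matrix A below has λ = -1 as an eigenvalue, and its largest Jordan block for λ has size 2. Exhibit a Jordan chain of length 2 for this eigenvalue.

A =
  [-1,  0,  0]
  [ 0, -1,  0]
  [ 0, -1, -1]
A Jordan chain for λ = -1 of length 2:
v_1 = (0, 0, -1)ᵀ
v_2 = (0, 1, 0)ᵀ

Let N = A − (-1)·I. We want v_2 with N^2 v_2 = 0 but N^1 v_2 ≠ 0; then v_{j-1} := N · v_j for j = 2, …, 2.

Pick v_2 = (0, 1, 0)ᵀ.
Then v_1 = N · v_2 = (0, 0, -1)ᵀ.

Sanity check: (A − (-1)·I) v_1 = (0, 0, 0)ᵀ = 0. ✓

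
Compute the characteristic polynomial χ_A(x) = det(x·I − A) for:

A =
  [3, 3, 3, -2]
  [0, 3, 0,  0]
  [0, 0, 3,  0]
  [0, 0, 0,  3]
x^4 - 12*x^3 + 54*x^2 - 108*x + 81

Expanding det(x·I − A) (e.g. by cofactor expansion or by noting that A is similar to its Jordan form J, which has the same characteristic polynomial as A) gives
  χ_A(x) = x^4 - 12*x^3 + 54*x^2 - 108*x + 81
which factors as (x - 3)^4. The eigenvalues (with algebraic multiplicities) are λ = 3 with multiplicity 4.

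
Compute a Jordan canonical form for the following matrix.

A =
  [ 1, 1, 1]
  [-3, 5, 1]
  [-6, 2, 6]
J_2(4) ⊕ J_1(4)

The characteristic polynomial is
  det(x·I − A) = x^3 - 12*x^2 + 48*x - 64 = (x - 4)^3

Eigenvalues and multiplicities (the geometric multiplicity of λ is n − rank(A − λI), which equals the number of Jordan blocks for λ):
  λ = 4: algebraic multiplicity = 3, geometric multiplicity = 2

Determining the block sizes for each eigenvalue:
  λ = 4: 2 blocks summing to 3 forces exactly one block of size 2 and the rest size 1 → block sizes [2, 1]

Assembling the blocks gives a Jordan form
J =
  [4, 1, 0]
  [0, 4, 0]
  [0, 0, 4]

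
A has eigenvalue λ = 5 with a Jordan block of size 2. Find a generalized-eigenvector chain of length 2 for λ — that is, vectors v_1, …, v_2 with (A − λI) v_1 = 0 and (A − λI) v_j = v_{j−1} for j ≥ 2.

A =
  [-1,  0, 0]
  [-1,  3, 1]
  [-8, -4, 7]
A Jordan chain for λ = 5 of length 2:
v_1 = (0, -2, -4)ᵀ
v_2 = (0, 1, 0)ᵀ

Let N = A − (5)·I. We want v_2 with N^2 v_2 = 0 but N^1 v_2 ≠ 0; then v_{j-1} := N · v_j for j = 2, …, 2.

Pick v_2 = (0, 1, 0)ᵀ.
Then v_1 = N · v_2 = (0, -2, -4)ᵀ.

Sanity check: (A − (5)·I) v_1 = (0, 0, 0)ᵀ = 0. ✓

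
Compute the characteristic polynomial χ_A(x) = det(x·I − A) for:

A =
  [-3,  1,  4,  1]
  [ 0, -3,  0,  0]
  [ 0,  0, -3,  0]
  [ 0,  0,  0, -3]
x^4 + 12*x^3 + 54*x^2 + 108*x + 81

Expanding det(x·I − A) (e.g. by cofactor expansion or by noting that A is similar to its Jordan form J, which has the same characteristic polynomial as A) gives
  χ_A(x) = x^4 + 12*x^3 + 54*x^2 + 108*x + 81
which factors as (x + 3)^4. The eigenvalues (with algebraic multiplicities) are λ = -3 with multiplicity 4.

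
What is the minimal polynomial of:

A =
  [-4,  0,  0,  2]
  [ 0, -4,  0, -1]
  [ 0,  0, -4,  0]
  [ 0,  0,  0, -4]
x^2 + 8*x + 16

The characteristic polynomial is χ_A(x) = (x + 4)^4, so the eigenvalues are known. The minimal polynomial is
  m_A(x) = Π_λ (x − λ)^{k_λ}
where k_λ is the size of the *largest* Jordan block for λ (equivalently, the smallest k with (A − λI)^k v = 0 for every generalised eigenvector v of λ).

  λ = -4: largest Jordan block has size 2, contributing (x + 4)^2

So m_A(x) = (x + 4)^2 = x^2 + 8*x + 16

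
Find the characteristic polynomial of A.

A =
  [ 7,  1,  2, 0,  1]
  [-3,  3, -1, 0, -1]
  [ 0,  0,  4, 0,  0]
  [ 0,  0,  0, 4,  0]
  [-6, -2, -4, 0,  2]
x^5 - 20*x^4 + 160*x^3 - 640*x^2 + 1280*x - 1024

Expanding det(x·I − A) (e.g. by cofactor expansion or by noting that A is similar to its Jordan form J, which has the same characteristic polynomial as A) gives
  χ_A(x) = x^5 - 20*x^4 + 160*x^3 - 640*x^2 + 1280*x - 1024
which factors as (x - 4)^5. The eigenvalues (with algebraic multiplicities) are λ = 4 with multiplicity 5.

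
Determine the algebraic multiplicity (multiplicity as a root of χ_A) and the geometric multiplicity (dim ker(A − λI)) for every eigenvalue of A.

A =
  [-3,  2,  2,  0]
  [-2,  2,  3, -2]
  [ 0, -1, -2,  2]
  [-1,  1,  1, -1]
λ = -1: alg = 4, geom = 2

Step 1 — factor the characteristic polynomial to read off the algebraic multiplicities:
  χ_A(x) = (x + 1)^4

Step 2 — compute geometric multiplicities via the rank-nullity identity g(λ) = n − rank(A − λI):
  rank(A − (-1)·I) = 2, so dim ker(A − (-1)·I) = n − 2 = 2

Summary:
  λ = -1: algebraic multiplicity = 4, geometric multiplicity = 2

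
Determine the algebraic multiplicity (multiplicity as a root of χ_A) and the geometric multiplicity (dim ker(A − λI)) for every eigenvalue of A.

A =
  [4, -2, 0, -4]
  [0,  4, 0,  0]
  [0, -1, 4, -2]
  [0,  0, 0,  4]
λ = 4: alg = 4, geom = 3

Step 1 — factor the characteristic polynomial to read off the algebraic multiplicities:
  χ_A(x) = (x - 4)^4

Step 2 — compute geometric multiplicities via the rank-nullity identity g(λ) = n − rank(A − λI):
  rank(A − (4)·I) = 1, so dim ker(A − (4)·I) = n − 1 = 3

Summary:
  λ = 4: algebraic multiplicity = 4, geometric multiplicity = 3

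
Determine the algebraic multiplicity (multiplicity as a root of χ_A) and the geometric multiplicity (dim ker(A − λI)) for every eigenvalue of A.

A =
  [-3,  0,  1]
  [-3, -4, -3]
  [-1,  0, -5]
λ = -4: alg = 3, geom = 2

Step 1 — factor the characteristic polynomial to read off the algebraic multiplicities:
  χ_A(x) = (x + 4)^3

Step 2 — compute geometric multiplicities via the rank-nullity identity g(λ) = n − rank(A − λI):
  rank(A − (-4)·I) = 1, so dim ker(A − (-4)·I) = n − 1 = 2

Summary:
  λ = -4: algebraic multiplicity = 3, geometric multiplicity = 2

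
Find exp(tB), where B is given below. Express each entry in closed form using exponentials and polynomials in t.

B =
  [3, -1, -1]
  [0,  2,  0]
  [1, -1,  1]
e^{tB} =
  [t*exp(2*t) + exp(2*t), -t*exp(2*t), -t*exp(2*t)]
  [0, exp(2*t), 0]
  [t*exp(2*t), -t*exp(2*t), -t*exp(2*t) + exp(2*t)]

Strategy: write B = P · J · P⁻¹ where J is a Jordan canonical form, so e^{tB} = P · e^{tJ} · P⁻¹, and e^{tJ} can be computed block-by-block.

B has Jordan form
J =
  [2, 1, 0]
  [0, 2, 0]
  [0, 0, 2]
(up to reordering of blocks).

Per-block formulas:
  For a 1×1 block at λ = 2: exp(t · [2]) = [e^(2t)].
  For a 2×2 Jordan block J_2(2): exp(t · J_2(2)) = e^(2t)·(I + t·N), where N is the 2×2 nilpotent shift.

After assembling e^{tJ} and conjugating by P, we get:

e^{tB} =
  [t*exp(2*t) + exp(2*t), -t*exp(2*t), -t*exp(2*t)]
  [0, exp(2*t), 0]
  [t*exp(2*t), -t*exp(2*t), -t*exp(2*t) + exp(2*t)]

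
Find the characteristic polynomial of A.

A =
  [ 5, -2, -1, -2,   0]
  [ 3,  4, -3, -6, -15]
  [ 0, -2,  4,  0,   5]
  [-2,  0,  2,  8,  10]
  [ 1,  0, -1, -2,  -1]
x^5 - 20*x^4 + 160*x^3 - 640*x^2 + 1280*x - 1024

Expanding det(x·I − A) (e.g. by cofactor expansion or by noting that A is similar to its Jordan form J, which has the same characteristic polynomial as A) gives
  χ_A(x) = x^5 - 20*x^4 + 160*x^3 - 640*x^2 + 1280*x - 1024
which factors as (x - 4)^5. The eigenvalues (with algebraic multiplicities) are λ = 4 with multiplicity 5.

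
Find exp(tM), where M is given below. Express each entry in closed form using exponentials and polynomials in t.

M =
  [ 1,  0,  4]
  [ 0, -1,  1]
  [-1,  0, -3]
e^{tM} =
  [2*t*exp(-t) + exp(-t), 0, 4*t*exp(-t)]
  [-t^2*exp(-t)/2, exp(-t), -t^2*exp(-t) + t*exp(-t)]
  [-t*exp(-t), 0, -2*t*exp(-t) + exp(-t)]

Strategy: write M = P · J · P⁻¹ where J is a Jordan canonical form, so e^{tM} = P · e^{tJ} · P⁻¹, and e^{tJ} can be computed block-by-block.

M has Jordan form
J =
  [-1,  1,  0]
  [ 0, -1,  1]
  [ 0,  0, -1]
(up to reordering of blocks).

Per-block formulas:
  For a 3×3 Jordan block J_3(-1): exp(t · J_3(-1)) = e^(-1t)·(I + t·N + (t^2/2)·N^2), where N is the 3×3 nilpotent shift.

After assembling e^{tJ} and conjugating by P, we get:

e^{tM} =
  [2*t*exp(-t) + exp(-t), 0, 4*t*exp(-t)]
  [-t^2*exp(-t)/2, exp(-t), -t^2*exp(-t) + t*exp(-t)]
  [-t*exp(-t), 0, -2*t*exp(-t) + exp(-t)]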